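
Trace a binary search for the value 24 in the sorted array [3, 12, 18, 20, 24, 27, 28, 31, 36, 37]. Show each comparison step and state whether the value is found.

Binary search for 24 in [3, 12, 18, 20, 24, 27, 28, 31, 36, 37]:

lo=0, hi=9, mid=4, arr[mid]=24 -> Found target at index 4!

Binary search finds 24 at index 4 after 1 comparisons. The search repeatedly halves the search space by comparing with the middle element.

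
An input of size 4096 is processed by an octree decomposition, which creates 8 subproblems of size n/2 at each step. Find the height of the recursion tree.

For divide and conquer with division factor 2:

Problem sizes at each level:
Level 0: 4096
Level 1: 2048
Level 2: 1024
Level 3: 512
Level 4: 256
Level 5: 128
Level 6: 64
Level 7: 32
Level 8: 16
Level 9: 8
Level 10: 4
Level 11: 2
Level 12: 1

The root is level 0 and the size-1 base case is level 12 (the tree spans levels 0 through 12, i.e. 13 levels counting the root), so the depth is the number of divisions: log_2(4096) = 12

The recursion tree depth is log_2(4096) = 12. At each level, the problem size is divided by 2, so it takes 12 divisions to reduce to a base case of size 1. The algorithm makes 8 recursive calls at each level.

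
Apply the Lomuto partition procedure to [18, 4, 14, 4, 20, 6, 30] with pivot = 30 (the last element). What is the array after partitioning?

Lomuto partition with pivot = 30:

Initial array: [18, 4, 14, 4, 20, 6, 30]

arr[0]=18 <= 30: swap with position 0, array becomes [18, 4, 14, 4, 20, 6, 30]
arr[1]=4 <= 30: swap with position 1, array becomes [18, 4, 14, 4, 20, 6, 30]
arr[2]=14 <= 30: swap with position 2, array becomes [18, 4, 14, 4, 20, 6, 30]
arr[3]=4 <= 30: swap with position 3, array becomes [18, 4, 14, 4, 20, 6, 30]
arr[4]=20 <= 30: swap with position 4, array becomes [18, 4, 14, 4, 20, 6, 30]
arr[5]=6 <= 30: swap with position 5, array becomes [18, 4, 14, 4, 20, 6, 30]

Place pivot at position 6: [18, 4, 14, 4, 20, 6, 30]
Pivot position: 6

After partitioning with pivot 30, the array becomes [18, 4, 14, 4, 20, 6, 30]. The pivot is placed at index 6. All elements to the left of the pivot are <= 30, and all elements to the right are > 30.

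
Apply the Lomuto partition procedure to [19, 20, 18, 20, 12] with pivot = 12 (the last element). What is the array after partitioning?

Lomuto partition with pivot = 12:

Initial array: [19, 20, 18, 20, 12]

arr[0]=19 > 12: no swap
arr[1]=20 > 12: no swap
arr[2]=18 > 12: no swap
arr[3]=20 > 12: no swap

Place pivot at position 0: [12, 20, 18, 20, 19]
Pivot position: 0

After partitioning with pivot 12, the array becomes [12, 20, 18, 20, 19]. The pivot is placed at index 0. All elements to the left of the pivot are <= 12, and all elements to the right are > 12.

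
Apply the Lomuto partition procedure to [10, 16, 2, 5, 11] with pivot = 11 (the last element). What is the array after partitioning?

Lomuto partition with pivot = 11:

Initial array: [10, 16, 2, 5, 11]

arr[0]=10 <= 11: swap with position 0, array becomes [10, 16, 2, 5, 11]
arr[1]=16 > 11: no swap
arr[2]=2 <= 11: swap with position 1, array becomes [10, 2, 16, 5, 11]
arr[3]=5 <= 11: swap with position 2, array becomes [10, 2, 5, 16, 11]

Place pivot at position 3: [10, 2, 5, 11, 16]
Pivot position: 3

After partitioning with pivot 11, the array becomes [10, 2, 5, 11, 16]. The pivot is placed at index 3. All elements to the left of the pivot are <= 11, and all elements to the right are > 11.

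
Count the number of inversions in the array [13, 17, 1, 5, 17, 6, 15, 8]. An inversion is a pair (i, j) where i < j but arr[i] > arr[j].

Finding inversions in [13, 17, 1, 5, 17, 6, 15, 8]:

(0, 2): arr[0]=13 > arr[2]=1
(0, 3): arr[0]=13 > arr[3]=5
(0, 5): arr[0]=13 > arr[5]=6
(0, 7): arr[0]=13 > arr[7]=8
(1, 2): arr[1]=17 > arr[2]=1
(1, 3): arr[1]=17 > arr[3]=5
(1, 5): arr[1]=17 > arr[5]=6
(1, 6): arr[1]=17 > arr[6]=15
(1, 7): arr[1]=17 > arr[7]=8
(4, 5): arr[4]=17 > arr[5]=6
(4, 6): arr[4]=17 > arr[6]=15
(4, 7): arr[4]=17 > arr[7]=8
(6, 7): arr[6]=15 > arr[7]=8

Total inversions: 13

The array has 13 inversion(s): (0,2), (0,3), (0,5), (0,7), (1,2), (1,3), (1,5), (1,6), (1,7), (4,5), (4,6), (4,7), (6,7). Each pair (i,j) satisfies i < j and arr[i] > arr[j].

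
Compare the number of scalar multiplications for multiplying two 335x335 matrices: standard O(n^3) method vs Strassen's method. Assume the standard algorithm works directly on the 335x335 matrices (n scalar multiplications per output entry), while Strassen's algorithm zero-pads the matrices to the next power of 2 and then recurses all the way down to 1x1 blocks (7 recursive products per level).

Matrix multiplication for 335x335 matrices:

Strassen's algorithm requires power-of-2 dimensions. Pad 335x335 to 512x512 (next power of 2).

Standard algorithm: 335^3 = 37595375 multiplications
Strassen's algorithm: 7^(log2(512)) = 7^9 = 40353607 multiplications
Difference: 37595375 - 40353607 = -2758232 (Strassen uses MORE here due to padding overhead — for small or just-over-power-of-2 n, padding can outweigh the per-level savings)

Standard: 37595375 multiplications (335^3). Strassen: 40353607 multiplications (7^9, after padding to 512x512). Strassen reduces 8 recursive multiplications to 7 at each level.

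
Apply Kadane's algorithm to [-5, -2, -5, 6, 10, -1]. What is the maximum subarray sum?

Using Kadane's algorithm on [-5, -2, -5, 6, 10, -1]:

Scanning through the array:
Position 1 (value -2): max_ending_here = -2, max_so_far = -2
Position 2 (value -5): max_ending_here = -5, max_so_far = -2
Position 3 (value 6): max_ending_here = 6, max_so_far = 6
Position 4 (value 10): max_ending_here = 16, max_so_far = 16
Position 5 (value -1): max_ending_here = 15, max_so_far = 16

Maximum subarray: [6, 10]
Maximum sum: 16

The maximum subarray is [6, 10] with sum 16. This subarray runs from index 3 to index 4.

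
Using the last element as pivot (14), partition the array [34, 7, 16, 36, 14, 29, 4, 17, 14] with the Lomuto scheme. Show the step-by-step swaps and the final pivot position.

Lomuto partition with pivot = 14:

Initial array: [34, 7, 16, 36, 14, 29, 4, 17, 14]

arr[0]=34 > 14: no swap
arr[1]=7 <= 14: swap with position 0, array becomes [7, 34, 16, 36, 14, 29, 4, 17, 14]
arr[2]=16 > 14: no swap
arr[3]=36 > 14: no swap
arr[4]=14 <= 14: swap with position 1, array becomes [7, 14, 16, 36, 34, 29, 4, 17, 14]
arr[5]=29 > 14: no swap
arr[6]=4 <= 14: swap with position 2, array becomes [7, 14, 4, 36, 34, 29, 16, 17, 14]
arr[7]=17 > 14: no swap

Place pivot at position 3: [7, 14, 4, 14, 34, 29, 16, 17, 36]
Pivot position: 3

After partitioning with pivot 14, the array becomes [7, 14, 4, 14, 34, 29, 16, 17, 36]. The pivot is placed at index 3. All elements to the left of the pivot are <= 14, and all elements to the right are > 14.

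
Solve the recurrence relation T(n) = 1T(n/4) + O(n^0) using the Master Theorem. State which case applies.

Master Theorem for T(n) = 1T(n/4) + O(n^0):

a = 1, b = 4, c = 0
log_b(a) = log_4(1) = 0.0000

Case 2: c = 0 = log_4(1) = 0.0000
T(n) = O(n^0 log n) = O(log n)

For T(n) = 1T(n/4) + O(n^0): log_4(1) = 0.0000. This is Case 2 of the Master Theorem (c = log_b(a), equal work at all levels), giving O(log n).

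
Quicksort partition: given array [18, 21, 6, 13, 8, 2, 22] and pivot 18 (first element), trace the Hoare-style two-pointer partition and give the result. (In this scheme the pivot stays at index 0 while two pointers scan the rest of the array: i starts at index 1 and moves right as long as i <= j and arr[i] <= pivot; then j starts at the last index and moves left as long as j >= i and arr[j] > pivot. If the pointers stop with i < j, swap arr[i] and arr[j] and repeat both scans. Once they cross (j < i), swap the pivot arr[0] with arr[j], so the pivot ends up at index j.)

Hoare-style two-pointer partition with pivot = 18:

Initial array: [18, 21, 6, 13, 8, 2, 22]

Pointers start at i = 1, j = 6.
i stops at index 1 (arr[1]=21 > 18), j stops at index 5 (arr[5]=2 <= 18): swap arr[1] and arr[5], array becomes [18, 2, 6, 13, 8, 21, 22]
i ends at 5, j ends at 4: the pointers have crossed (j < i), so scanning stops.

Swap pivot arr[0] with arr[4] to place pivot at position 4: [8, 2, 6, 13, 18, 21, 22]
Pivot position: 4

After partitioning with pivot 18, the array becomes [8, 2, 6, 13, 18, 21, 22]. The pivot is placed at index 4. All elements to the left of the pivot are <= 18, and all elements to the right are > 18.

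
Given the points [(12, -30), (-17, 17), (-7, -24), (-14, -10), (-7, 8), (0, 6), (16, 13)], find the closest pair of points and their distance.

Computing all pairwise distances among 7 points:

d((12, -30), (-17, 17)) = 55.2268
d((12, -30), (-7, -24)) = 19.9249
d((12, -30), (-14, -10)) = 32.8024
d((12, -30), (-7, 8)) = 42.4853
d((12, -30), (0, 6)) = 37.9473
d((12, -30), (16, 13)) = 43.1856
d((-17, 17), (-7, -24)) = 42.2019
d((-17, 17), (-14, -10)) = 27.1662
d((-17, 17), (-7, 8)) = 13.4536
d((-17, 17), (0, 6)) = 20.2485
d((-17, 17), (16, 13)) = 33.2415
d((-7, -24), (-14, -10)) = 15.6525
d((-7, -24), (-7, 8)) = 32.0
d((-7, -24), (0, 6)) = 30.8058
d((-7, -24), (16, 13)) = 43.566
d((-14, -10), (-7, 8)) = 19.3132
d((-14, -10), (0, 6)) = 21.2603
d((-14, -10), (16, 13)) = 37.8021
d((-7, 8), (0, 6)) = 7.2801 <-- minimum
d((-7, 8), (16, 13)) = 23.5372
d((0, 6), (16, 13)) = 17.4642

Closest pair: (-7, 8) and (0, 6) with distance 7.2801

The closest pair is (-7, 8) and (0, 6) with Euclidean distance 7.2801. For 7 points, brute-force pairwise comparison is shown above. For large n, the divide-and-conquer algorithm (sort by x, recurse on halves, check the dividing strip) achieves O(n log n).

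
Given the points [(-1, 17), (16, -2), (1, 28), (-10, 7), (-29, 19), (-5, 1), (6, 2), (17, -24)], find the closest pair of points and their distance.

Computing all pairwise distances among 8 points:

d((-1, 17), (16, -2)) = 25.4951
d((-1, 17), (1, 28)) = 11.1803
d((-1, 17), (-10, 7)) = 13.4536
d((-1, 17), (-29, 19)) = 28.0713
d((-1, 17), (-5, 1)) = 16.4924
d((-1, 17), (6, 2)) = 16.5529
d((-1, 17), (17, -24)) = 44.7772
d((16, -2), (1, 28)) = 33.541
d((16, -2), (-10, 7)) = 27.5136
d((16, -2), (-29, 19)) = 49.6588
d((16, -2), (-5, 1)) = 21.2132
d((16, -2), (6, 2)) = 10.7703
d((16, -2), (17, -24)) = 22.0227
d((1, 28), (-10, 7)) = 23.7065
d((1, 28), (-29, 19)) = 31.3209
d((1, 28), (-5, 1)) = 27.6586
d((1, 28), (6, 2)) = 26.4764
d((1, 28), (17, -24)) = 54.4059
d((-10, 7), (-29, 19)) = 22.4722
d((-10, 7), (-5, 1)) = 7.8102 <-- minimum
d((-10, 7), (6, 2)) = 16.7631
d((-10, 7), (17, -24)) = 41.1096
d((-29, 19), (-5, 1)) = 30.0
d((-29, 19), (6, 2)) = 38.9102
d((-29, 19), (17, -24)) = 62.9682
d((-5, 1), (6, 2)) = 11.0454
d((-5, 1), (17, -24)) = 33.3017
d((6, 2), (17, -24)) = 28.2312

Closest pair: (-10, 7) and (-5, 1) with distance 7.8102

The closest pair is (-10, 7) and (-5, 1) with Euclidean distance 7.8102. For 8 points, brute-force pairwise comparison is shown above. For large n, the divide-and-conquer algorithm (sort by x, recurse on halves, check the dividing strip) achieves O(n log n).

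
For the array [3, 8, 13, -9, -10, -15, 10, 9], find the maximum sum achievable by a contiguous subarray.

Using Kadane's algorithm on [3, 8, 13, -9, -10, -15, 10, 9]:

Scanning through the array:
Position 1 (value 8): max_ending_here = 11, max_so_far = 11
Position 2 (value 13): max_ending_here = 24, max_so_far = 24
Position 3 (value -9): max_ending_here = 15, max_so_far = 24
Position 4 (value -10): max_ending_here = 5, max_so_far = 24
Position 5 (value -15): max_ending_here = -10, max_so_far = 24
Position 6 (value 10): max_ending_here = 10, max_so_far = 24
Position 7 (value 9): max_ending_here = 19, max_so_far = 24

Maximum subarray: [3, 8, 13]
Maximum sum: 24

The maximum subarray is [3, 8, 13] with sum 24. This subarray runs from index 0 to index 2.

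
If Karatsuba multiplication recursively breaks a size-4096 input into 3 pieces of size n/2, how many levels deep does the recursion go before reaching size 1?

For divide and conquer with division factor 2:

Problem sizes at each level:
Level 0: 4096
Level 1: 2048
Level 2: 1024
Level 3: 512
Level 4: 256
Level 5: 128
Level 6: 64
Level 7: 32
Level 8: 16
Level 9: 8
Level 10: 4
Level 11: 2
Level 12: 1

The root is level 0 and the size-1 base case is level 12 (the tree spans levels 0 through 12, i.e. 13 levels counting the root), so the depth is the number of divisions: log_2(4096) = 12

The recursion tree depth is log_2(4096) = 12. At each level, the problem size is divided by 2, so it takes 12 divisions to reduce to a base case of size 1. The algorithm makes 3 recursive calls at each level.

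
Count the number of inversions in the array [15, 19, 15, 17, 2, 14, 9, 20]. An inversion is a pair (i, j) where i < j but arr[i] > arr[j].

Finding inversions in [15, 19, 15, 17, 2, 14, 9, 20]:

(0, 4): arr[0]=15 > arr[4]=2
(0, 5): arr[0]=15 > arr[5]=14
(0, 6): arr[0]=15 > arr[6]=9
(1, 2): arr[1]=19 > arr[2]=15
(1, 3): arr[1]=19 > arr[3]=17
(1, 4): arr[1]=19 > arr[4]=2
(1, 5): arr[1]=19 > arr[5]=14
(1, 6): arr[1]=19 > arr[6]=9
(2, 4): arr[2]=15 > arr[4]=2
(2, 5): arr[2]=15 > arr[5]=14
(2, 6): arr[2]=15 > arr[6]=9
(3, 4): arr[3]=17 > arr[4]=2
(3, 5): arr[3]=17 > arr[5]=14
(3, 6): arr[3]=17 > arr[6]=9
(5, 6): arr[5]=14 > arr[6]=9

Total inversions: 15

The array has 15 inversion(s): (0,4), (0,5), (0,6), (1,2), (1,3), (1,4), (1,5), (1,6), (2,4), (2,5), (2,6), (3,4), (3,5), (3,6), (5,6). Each pair (i,j) satisfies i < j and arr[i] > arr[j].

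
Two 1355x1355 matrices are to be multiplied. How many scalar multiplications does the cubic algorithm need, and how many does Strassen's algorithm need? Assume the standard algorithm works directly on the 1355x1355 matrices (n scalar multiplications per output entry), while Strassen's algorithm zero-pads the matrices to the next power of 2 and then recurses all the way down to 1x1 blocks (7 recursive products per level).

Matrix multiplication for 1355x1355 matrices:

Strassen's algorithm requires power-of-2 dimensions. Pad 1355x1355 to 2048x2048 (next power of 2).

Standard algorithm: 1355^3 = 2487813875 multiplications
Strassen's algorithm: 7^(log2(2048)) = 7^11 = 1977326743 multiplications
Savings: 2487813875 - 1977326743 = 510487132 multiplications

Standard: 2487813875 multiplications (1355^3). Strassen: 1977326743 multiplications (7^11, after padding to 2048x2048). Strassen reduces 8 recursive multiplications to 7 at each level.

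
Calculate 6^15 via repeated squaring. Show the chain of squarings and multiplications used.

Computing 6^15 by squaring (build up from 6^1; each line after the first costs one multiplication):

6^1 = 6
6^2 = (6^1)^2 = 6^2 = 36
6^3 = 6 * 6^2 = 6 * 36 = 216
6^6 = (6^3)^2 = 216^2 = 46656
6^7 = 6 * 6^6 = 6 * 46656 = 279936
6^14 = (6^7)^2 = 279936^2 = 78364164096
6^15 = 6 * 6^14 = 6 * 78364164096 = 470184984576

Result: 470184984576
Multiplications needed: 6 (6 lines after 6^1)

6^15 = 470184984576. Using exponentiation by squaring, this requires 6 multiplications. The key idea: if the exponent is even, square the half-power; if odd, multiply by the base once.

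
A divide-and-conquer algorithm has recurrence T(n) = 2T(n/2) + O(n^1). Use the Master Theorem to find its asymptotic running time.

Master Theorem for T(n) = 2T(n/2) + O(n^1):

a = 2, b = 2, c = 1
log_b(a) = log_2(2) = 1.0000

Case 2: c = 1 = log_2(2) = 1.0000
T(n) = O(n^1 log n) = O(n log n)

For T(n) = 2T(n/2) + O(n^1): log_2(2) = 1.0000. This is Case 2 of the Master Theorem (c = log_b(a), equal work at all levels), giving O(n log n).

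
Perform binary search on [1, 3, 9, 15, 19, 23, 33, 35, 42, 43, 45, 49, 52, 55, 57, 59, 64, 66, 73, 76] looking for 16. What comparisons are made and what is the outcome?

Binary search for 16 in [1, 3, 9, 15, 19, 23, 33, 35, 42, 43, 45, 49, 52, 55, 57, 59, 64, 66, 73, 76]:

lo=0, hi=19, mid=9, arr[mid]=43 -> 43 > 16, search left half
lo=0, hi=8, mid=4, arr[mid]=19 -> 19 > 16, search left half
lo=0, hi=3, mid=1, arr[mid]=3 -> 3 < 16, search right half
lo=2, hi=3, mid=2, arr[mid]=9 -> 9 < 16, search right half
lo=3, hi=3, mid=3, arr[mid]=15 -> 15 < 16, search right half
lo=4 > hi=3, target 16 not found

Binary search determines that 16 is not in the array after 5 comparisons. The search space was exhausted without finding the target.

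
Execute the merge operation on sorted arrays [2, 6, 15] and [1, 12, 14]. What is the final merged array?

Merging process:

Compare 2 vs 1: take 1 from right. Merged: [1]
Compare 2 vs 12: take 2 from left. Merged: [1, 2]
Compare 6 vs 12: take 6 from left. Merged: [1, 2, 6]
Compare 15 vs 12: take 12 from right. Merged: [1, 2, 6, 12]
Compare 15 vs 14: take 14 from right. Merged: [1, 2, 6, 12, 14]
Append remaining from left: [15]. Merged: [1, 2, 6, 12, 14, 15]

Final merged array: [1, 2, 6, 12, 14, 15]
Total comparisons: 5

The merged array is [1, 2, 6, 12, 14, 15], requiring 5 comparisons. The merge step runs in O(n) time where n is the total number of elements.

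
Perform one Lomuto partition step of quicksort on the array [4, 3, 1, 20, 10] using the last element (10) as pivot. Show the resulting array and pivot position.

Lomuto partition with pivot = 10:

Initial array: [4, 3, 1, 20, 10]

arr[0]=4 <= 10: swap with position 0, array becomes [4, 3, 1, 20, 10]
arr[1]=3 <= 10: swap with position 1, array becomes [4, 3, 1, 20, 10]
arr[2]=1 <= 10: swap with position 2, array becomes [4, 3, 1, 20, 10]
arr[3]=20 > 10: no swap

Place pivot at position 3: [4, 3, 1, 10, 20]
Pivot position: 3

After partitioning with pivot 10, the array becomes [4, 3, 1, 10, 20]. The pivot is placed at index 3. All elements to the left of the pivot are <= 10, and all elements to the right are > 10.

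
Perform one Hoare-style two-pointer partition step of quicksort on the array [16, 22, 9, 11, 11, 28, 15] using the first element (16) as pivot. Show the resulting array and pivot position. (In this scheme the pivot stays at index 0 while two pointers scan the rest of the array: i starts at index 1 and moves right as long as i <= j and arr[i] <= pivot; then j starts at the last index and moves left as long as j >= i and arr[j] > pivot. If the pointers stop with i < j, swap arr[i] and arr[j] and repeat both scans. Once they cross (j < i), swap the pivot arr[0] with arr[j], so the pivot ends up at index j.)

Hoare-style two-pointer partition with pivot = 16:

Initial array: [16, 22, 9, 11, 11, 28, 15]

Pointers start at i = 1, j = 6.
i stops at index 1 (arr[1]=22 > 16), j stops at index 6 (arr[6]=15 <= 16): swap arr[1] and arr[6], array becomes [16, 15, 9, 11, 11, 28, 22]
i ends at 5, j ends at 4: the pointers have crossed (j < i), so scanning stops.

Swap pivot arr[0] with arr[4] to place pivot at position 4: [11, 15, 9, 11, 16, 28, 22]
Pivot position: 4

After partitioning with pivot 16, the array becomes [11, 15, 9, 11, 16, 28, 22]. The pivot is placed at index 4. All elements to the left of the pivot are <= 16, and all elements to the right are > 16.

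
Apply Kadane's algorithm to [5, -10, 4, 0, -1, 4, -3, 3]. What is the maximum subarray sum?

Using Kadane's algorithm on [5, -10, 4, 0, -1, 4, -3, 3]:

Scanning through the array:
Position 1 (value -10): max_ending_here = -5, max_so_far = 5
Position 2 (value 4): max_ending_here = 4, max_so_far = 5
Position 3 (value 0): max_ending_here = 4, max_so_far = 5
Position 4 (value -1): max_ending_here = 3, max_so_far = 5
Position 5 (value 4): max_ending_here = 7, max_so_far = 7
Position 6 (value -3): max_ending_here = 4, max_so_far = 7
Position 7 (value 3): max_ending_here = 7, max_so_far = 7

Maximum subarray: [4, 0, -1, 4]
Maximum sum: 7

The maximum subarray is [4, 0, -1, 4] with sum 7. This subarray runs from index 2 to index 5.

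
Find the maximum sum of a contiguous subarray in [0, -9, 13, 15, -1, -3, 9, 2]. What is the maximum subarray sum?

Using Kadane's algorithm on [0, -9, 13, 15, -1, -3, 9, 2]:

Scanning through the array:
Position 1 (value -9): max_ending_here = -9, max_so_far = 0
Position 2 (value 13): max_ending_here = 13, max_so_far = 13
Position 3 (value 15): max_ending_here = 28, max_so_far = 28
Position 4 (value -1): max_ending_here = 27, max_so_far = 28
Position 5 (value -3): max_ending_here = 24, max_so_far = 28
Position 6 (value 9): max_ending_here = 33, max_so_far = 33
Position 7 (value 2): max_ending_here = 35, max_so_far = 35

Maximum subarray: [13, 15, -1, -3, 9, 2]
Maximum sum: 35

The maximum subarray is [13, 15, -1, -3, 9, 2] with sum 35. This subarray runs from index 2 to index 7.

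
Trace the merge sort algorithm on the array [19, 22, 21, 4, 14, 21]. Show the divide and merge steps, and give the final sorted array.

Merge sort trace:

Split: [19, 22, 21, 4, 14, 21] -> [19, 22, 21] and [4, 14, 21]
  Split: [19, 22, 21] -> [19] and [22, 21]
    Split: [22, 21] -> [22] and [21]
    Merge: [22] + [21] -> [21, 22]
  Merge: [19] + [21, 22] -> [19, 21, 22]
  Split: [4, 14, 21] -> [4] and [14, 21]
    Split: [14, 21] -> [14] and [21]
    Merge: [14] + [21] -> [14, 21]
  Merge: [4] + [14, 21] -> [4, 14, 21]
Merge: [19, 21, 22] + [4, 14, 21] -> [4, 14, 19, 21, 21, 22]

Final sorted array: [4, 14, 19, 21, 21, 22]

The merge sort proceeds by recursively splitting the array and merging sorted halves.
After all merges, the sorted array is [4, 14, 19, 21, 21, 22].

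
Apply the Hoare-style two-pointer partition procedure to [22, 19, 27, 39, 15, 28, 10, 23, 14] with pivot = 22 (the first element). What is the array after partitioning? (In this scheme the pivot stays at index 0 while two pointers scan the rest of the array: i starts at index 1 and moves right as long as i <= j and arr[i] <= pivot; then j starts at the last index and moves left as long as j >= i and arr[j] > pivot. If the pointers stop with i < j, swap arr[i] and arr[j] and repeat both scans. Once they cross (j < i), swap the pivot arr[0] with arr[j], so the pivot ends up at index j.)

Hoare-style two-pointer partition with pivot = 22:

Initial array: [22, 19, 27, 39, 15, 28, 10, 23, 14]

Pointers start at i = 1, j = 8.
i stops at index 2 (arr[2]=27 > 22), j stops at index 8 (arr[8]=14 <= 22): swap arr[2] and arr[8], array becomes [22, 19, 14, 39, 15, 28, 10, 23, 27]
i stops at index 3 (arr[3]=39 > 22), j stops at index 6 (arr[6]=10 <= 22): swap arr[3] and arr[6], array becomes [22, 19, 14, 10, 15, 28, 39, 23, 27]
i ends at 5, j ends at 4: the pointers have crossed (j < i), so scanning stops.

Swap pivot arr[0] with arr[4] to place pivot at position 4: [15, 19, 14, 10, 22, 28, 39, 23, 27]
Pivot position: 4

After partitioning with pivot 22, the array becomes [15, 19, 14, 10, 22, 28, 39, 23, 27]. The pivot is placed at index 4. All elements to the left of the pivot are <= 22, and all elements to the right are > 22.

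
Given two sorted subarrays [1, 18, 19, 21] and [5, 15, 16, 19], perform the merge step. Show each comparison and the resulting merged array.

Merging process:

Compare 1 vs 5: take 1 from left. Merged: [1]
Compare 18 vs 5: take 5 from right. Merged: [1, 5]
Compare 18 vs 15: take 15 from right. Merged: [1, 5, 15]
Compare 18 vs 16: take 16 from right. Merged: [1, 5, 15, 16]
Compare 18 vs 19: take 18 from left. Merged: [1, 5, 15, 16, 18]
Compare 19 vs 19: take 19 from left. Merged: [1, 5, 15, 16, 18, 19]
Compare 21 vs 19: take 19 from right. Merged: [1, 5, 15, 16, 18, 19, 19]
Append remaining from left: [21]. Merged: [1, 5, 15, 16, 18, 19, 19, 21]

Final merged array: [1, 5, 15, 16, 18, 19, 19, 21]
Total comparisons: 7

The merged array is [1, 5, 15, 16, 18, 19, 19, 21], requiring 7 comparisons. The merge step runs in O(n) time where n is the total number of elements.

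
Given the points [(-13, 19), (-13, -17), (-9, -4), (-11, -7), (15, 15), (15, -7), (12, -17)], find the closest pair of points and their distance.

Computing all pairwise distances among 7 points:

d((-13, 19), (-13, -17)) = 36.0
d((-13, 19), (-9, -4)) = 23.3452
d((-13, 19), (-11, -7)) = 26.0768
d((-13, 19), (15, 15)) = 28.2843
d((-13, 19), (15, -7)) = 38.2099
d((-13, 19), (12, -17)) = 43.8292
d((-13, -17), (-9, -4)) = 13.6015
d((-13, -17), (-11, -7)) = 10.198
d((-13, -17), (15, 15)) = 42.5206
d((-13, -17), (15, -7)) = 29.7321
d((-13, -17), (12, -17)) = 25.0
d((-9, -4), (-11, -7)) = 3.6056 <-- minimum
d((-9, -4), (15, 15)) = 30.6105
d((-9, -4), (15, -7)) = 24.1868
d((-9, -4), (12, -17)) = 24.6982
d((-11, -7), (15, 15)) = 34.0588
d((-11, -7), (15, -7)) = 26.0
d((-11, -7), (12, -17)) = 25.0799
d((15, 15), (15, -7)) = 22.0
d((15, 15), (12, -17)) = 32.1403
d((15, -7), (12, -17)) = 10.4403

Closest pair: (-9, -4) and (-11, -7) with distance 3.6056

The closest pair is (-9, -4) and (-11, -7) with Euclidean distance 3.6056. For 7 points, brute-force pairwise comparison is shown above. For large n, the divide-and-conquer algorithm (sort by x, recurse on halves, check the dividing strip) achieves O(n log n).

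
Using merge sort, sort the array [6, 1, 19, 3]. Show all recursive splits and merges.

Merge sort trace:

Split: [6, 1, 19, 3] -> [6, 1] and [19, 3]
  Split: [6, 1] -> [6] and [1]
  Merge: [6] + [1] -> [1, 6]
  Split: [19, 3] -> [19] and [3]
  Merge: [19] + [3] -> [3, 19]
Merge: [1, 6] + [3, 19] -> [1, 3, 6, 19]

Final sorted array: [1, 3, 6, 19]

The merge sort proceeds by recursively splitting the array and merging sorted halves.
After all merges, the sorted array is [1, 3, 6, 19].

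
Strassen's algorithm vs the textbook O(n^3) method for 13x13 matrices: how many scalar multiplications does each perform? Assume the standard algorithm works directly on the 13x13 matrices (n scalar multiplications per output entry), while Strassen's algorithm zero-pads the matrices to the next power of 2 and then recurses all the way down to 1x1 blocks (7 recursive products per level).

Matrix multiplication for 13x13 matrices:

Strassen's algorithm requires power-of-2 dimensions. Pad 13x13 to 16x16 (next power of 2).

Standard algorithm: 13^3 = 2197 multiplications
Strassen's algorithm: 7^(log2(16)) = 7^4 = 2401 multiplications
Difference: 2197 - 2401 = -204 (Strassen uses MORE here due to padding overhead — for small or just-over-power-of-2 n, padding can outweigh the per-level savings)

Standard: 2197 multiplications (13^3). Strassen: 2401 multiplications (7^4, after padding to 16x16). Strassen reduces 8 recursive multiplications to 7 at each level.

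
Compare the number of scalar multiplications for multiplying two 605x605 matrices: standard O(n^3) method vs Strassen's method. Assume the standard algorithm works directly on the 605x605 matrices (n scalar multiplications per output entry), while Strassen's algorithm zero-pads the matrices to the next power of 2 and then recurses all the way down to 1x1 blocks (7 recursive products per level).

Matrix multiplication for 605x605 matrices:

Strassen's algorithm requires power-of-2 dimensions. Pad 605x605 to 1024x1024 (next power of 2).

Standard algorithm: 605^3 = 221445125 multiplications
Strassen's algorithm: 7^(log2(1024)) = 7^10 = 282475249 multiplications
Difference: 221445125 - 282475249 = -61030124 (Strassen uses MORE here due to padding overhead — for small or just-over-power-of-2 n, padding can outweigh the per-level savings)

Standard: 221445125 multiplications (605^3). Strassen: 282475249 multiplications (7^10, after padding to 1024x1024). Strassen reduces 8 recursive multiplications to 7 at each level.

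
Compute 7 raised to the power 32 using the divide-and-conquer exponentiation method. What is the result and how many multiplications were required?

Computing 7^32 by squaring (build up from 7^1; each line after the first costs one multiplication):

7^1 = 7
7^2 = (7^1)^2 = 7^2 = 49
7^4 = (7^2)^2 = 49^2 = 2401
7^8 = (7^4)^2 = 2401^2 = 5764801
7^16 = (7^8)^2 = 5764801^2 = 33232930569601
7^32 = (7^16)^2 = 33232930569601^2 = 1104427674243920646305299201

Result: 1104427674243920646305299201
Multiplications needed: 5 (5 lines after 7^1)

7^32 = 1104427674243920646305299201. Using exponentiation by squaring, this requires 5 multiplications. The key idea: if the exponent is even, square the half-power; if odd, multiply by the base once.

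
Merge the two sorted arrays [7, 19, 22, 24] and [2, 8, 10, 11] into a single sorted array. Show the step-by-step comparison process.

Merging process:

Compare 7 vs 2: take 2 from right. Merged: [2]
Compare 7 vs 8: take 7 from left. Merged: [2, 7]
Compare 19 vs 8: take 8 from right. Merged: [2, 7, 8]
Compare 19 vs 10: take 10 from right. Merged: [2, 7, 8, 10]
Compare 19 vs 11: take 11 from right. Merged: [2, 7, 8, 10, 11]
Append remaining from left: [19, 22, 24]. Merged: [2, 7, 8, 10, 11, 19, 22, 24]

Final merged array: [2, 7, 8, 10, 11, 19, 22, 24]
Total comparisons: 5

The merged array is [2, 7, 8, 10, 11, 19, 22, 24], requiring 5 comparisons. The merge step runs in O(n) time where n is the total number of elements.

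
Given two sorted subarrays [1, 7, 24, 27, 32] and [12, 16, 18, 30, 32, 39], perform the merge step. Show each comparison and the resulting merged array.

Merging process:

Compare 1 vs 12: take 1 from left. Merged: [1]
Compare 7 vs 12: take 7 from left. Merged: [1, 7]
Compare 24 vs 12: take 12 from right. Merged: [1, 7, 12]
Compare 24 vs 16: take 16 from right. Merged: [1, 7, 12, 16]
Compare 24 vs 18: take 18 from right. Merged: [1, 7, 12, 16, 18]
Compare 24 vs 30: take 24 from left. Merged: [1, 7, 12, 16, 18, 24]
Compare 27 vs 30: take 27 from left. Merged: [1, 7, 12, 16, 18, 24, 27]
Compare 32 vs 30: take 30 from right. Merged: [1, 7, 12, 16, 18, 24, 27, 30]
Compare 32 vs 32: take 32 from left. Merged: [1, 7, 12, 16, 18, 24, 27, 30, 32]
Append remaining from right: [32, 39]. Merged: [1, 7, 12, 16, 18, 24, 27, 30, 32, 32, 39]

Final merged array: [1, 7, 12, 16, 18, 24, 27, 30, 32, 32, 39]
Total comparisons: 9

The merged array is [1, 7, 12, 16, 18, 24, 27, 30, 32, 32, 39], requiring 9 comparisons. The merge step runs in O(n) time where n is the total number of elements.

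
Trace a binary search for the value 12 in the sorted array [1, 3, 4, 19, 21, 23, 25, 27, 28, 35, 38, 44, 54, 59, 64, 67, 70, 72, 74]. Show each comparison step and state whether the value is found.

Binary search for 12 in [1, 3, 4, 19, 21, 23, 25, 27, 28, 35, 38, 44, 54, 59, 64, 67, 70, 72, 74]:

lo=0, hi=18, mid=9, arr[mid]=35 -> 35 > 12, search left half
lo=0, hi=8, mid=4, arr[mid]=21 -> 21 > 12, search left half
lo=0, hi=3, mid=1, arr[mid]=3 -> 3 < 12, search right half
lo=2, hi=3, mid=2, arr[mid]=4 -> 4 < 12, search right half
lo=3, hi=3, mid=3, arr[mid]=19 -> 19 > 12, search left half
lo=3 > hi=2, target 12 not found

Binary search determines that 12 is not in the array after 5 comparisons. The search space was exhausted without finding the target.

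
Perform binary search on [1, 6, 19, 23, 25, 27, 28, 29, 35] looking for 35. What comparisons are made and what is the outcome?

Binary search for 35 in [1, 6, 19, 23, 25, 27, 28, 29, 35]:

lo=0, hi=8, mid=4, arr[mid]=25 -> 25 < 35, search right half
lo=5, hi=8, mid=6, arr[mid]=28 -> 28 < 35, search right half
lo=7, hi=8, mid=7, arr[mid]=29 -> 29 < 35, search right half
lo=8, hi=8, mid=8, arr[mid]=35 -> Found target at index 8!

Binary search finds 35 at index 8 after 4 comparisons. The search repeatedly halves the search space by comparing with the middle element.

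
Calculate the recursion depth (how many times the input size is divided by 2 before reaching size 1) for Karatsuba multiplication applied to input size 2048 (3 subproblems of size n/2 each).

For divide and conquer with division factor 2:

Problem sizes at each level:
Level 0: 2048
Level 1: 1024
Level 2: 512
Level 3: 256
Level 4: 128
Level 5: 64
Level 6: 32
Level 7: 16
Level 8: 8
Level 9: 4
Level 10: 2
Level 11: 1

The root is level 0 and the size-1 base case is level 11 (the tree spans levels 0 through 11, i.e. 12 levels counting the root), so the depth is the number of divisions: log_2(2048) = 11

The recursion tree depth is log_2(2048) = 11. At each level, the problem size is divided by 2, so it takes 11 divisions to reduce to a base case of size 1. The algorithm makes 3 recursive calls at each level.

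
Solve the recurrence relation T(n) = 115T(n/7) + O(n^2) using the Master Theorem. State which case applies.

Master Theorem for T(n) = 115T(n/7) + O(n^2):

a = 115, b = 7, c = 2
log_b(a) = log_7(115) = 2.4384

Case 1: c = 2 < log_7(115) = 2.4384
T(n) = O(n^(log_7 115))

For T(n) = 115T(n/7) + O(n^2): log_7(115) = 2.4384. This is Case 1 of the Master Theorem (c < log_b(a), work dominated by leaves), giving O(n^(log_7 115)).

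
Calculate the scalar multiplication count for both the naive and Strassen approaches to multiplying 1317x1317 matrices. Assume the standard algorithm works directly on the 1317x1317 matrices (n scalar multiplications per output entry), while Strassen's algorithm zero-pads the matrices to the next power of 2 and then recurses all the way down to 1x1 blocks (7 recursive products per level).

Matrix multiplication for 1317x1317 matrices:

Strassen's algorithm requires power-of-2 dimensions. Pad 1317x1317 to 2048x2048 (next power of 2).

Standard algorithm: 1317^3 = 2284322013 multiplications
Strassen's algorithm: 7^(log2(2048)) = 7^11 = 1977326743 multiplications
Savings: 2284322013 - 1977326743 = 306995270 multiplications

Standard: 2284322013 multiplications (1317^3). Strassen: 1977326743 multiplications (7^11, after padding to 2048x2048). Strassen reduces 8 recursive multiplications to 7 at each level.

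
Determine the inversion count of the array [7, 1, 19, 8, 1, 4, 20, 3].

Finding inversions in [7, 1, 19, 8, 1, 4, 20, 3]:

(0, 1): arr[0]=7 > arr[1]=1
(0, 4): arr[0]=7 > arr[4]=1
(0, 5): arr[0]=7 > arr[5]=4
(0, 7): arr[0]=7 > arr[7]=3
(2, 3): arr[2]=19 > arr[3]=8
(2, 4): arr[2]=19 > arr[4]=1
(2, 5): arr[2]=19 > arr[5]=4
(2, 7): arr[2]=19 > arr[7]=3
(3, 4): arr[3]=8 > arr[4]=1
(3, 5): arr[3]=8 > arr[5]=4
(3, 7): arr[3]=8 > arr[7]=3
(5, 7): arr[5]=4 > arr[7]=3
(6, 7): arr[6]=20 > arr[7]=3

Total inversions: 13

The array has 13 inversion(s): (0,1), (0,4), (0,5), (0,7), (2,3), (2,4), (2,5), (2,7), (3,4), (3,5), (3,7), (5,7), (6,7). Each pair (i,j) satisfies i < j and arr[i] > arr[j].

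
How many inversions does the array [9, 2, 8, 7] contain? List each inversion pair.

Finding inversions in [9, 2, 8, 7]:

(0, 1): arr[0]=9 > arr[1]=2
(0, 2): arr[0]=9 > arr[2]=8
(0, 3): arr[0]=9 > arr[3]=7
(2, 3): arr[2]=8 > arr[3]=7

Total inversions: 4

The array has 4 inversion(s): (0,1), (0,2), (0,3), (2,3). Each pair (i,j) satisfies i < j and arr[i] > arr[j].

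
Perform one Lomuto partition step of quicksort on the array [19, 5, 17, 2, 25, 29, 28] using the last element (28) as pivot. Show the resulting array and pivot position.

Lomuto partition with pivot = 28:

Initial array: [19, 5, 17, 2, 25, 29, 28]

arr[0]=19 <= 28: swap with position 0, array becomes [19, 5, 17, 2, 25, 29, 28]
arr[1]=5 <= 28: swap with position 1, array becomes [19, 5, 17, 2, 25, 29, 28]
arr[2]=17 <= 28: swap with position 2, array becomes [19, 5, 17, 2, 25, 29, 28]
arr[3]=2 <= 28: swap with position 3, array becomes [19, 5, 17, 2, 25, 29, 28]
arr[4]=25 <= 28: swap with position 4, array becomes [19, 5, 17, 2, 25, 29, 28]
arr[5]=29 > 28: no swap

Place pivot at position 5: [19, 5, 17, 2, 25, 28, 29]
Pivot position: 5

After partitioning with pivot 28, the array becomes [19, 5, 17, 2, 25, 28, 29]. The pivot is placed at index 5. All elements to the left of the pivot are <= 28, and all elements to the right are > 28.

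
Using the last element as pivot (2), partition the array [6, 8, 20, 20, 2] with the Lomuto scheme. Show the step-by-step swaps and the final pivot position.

Lomuto partition with pivot = 2:

Initial array: [6, 8, 20, 20, 2]

arr[0]=6 > 2: no swap
arr[1]=8 > 2: no swap
arr[2]=20 > 2: no swap
arr[3]=20 > 2: no swap

Place pivot at position 0: [2, 8, 20, 20, 6]
Pivot position: 0

After partitioning with pivot 2, the array becomes [2, 8, 20, 20, 6]. The pivot is placed at index 0. All elements to the left of the pivot are <= 2, and all elements to the right are > 2.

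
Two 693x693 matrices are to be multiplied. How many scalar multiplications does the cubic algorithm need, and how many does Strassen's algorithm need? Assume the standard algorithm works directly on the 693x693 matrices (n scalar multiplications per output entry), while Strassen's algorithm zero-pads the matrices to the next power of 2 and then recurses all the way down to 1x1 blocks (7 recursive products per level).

Matrix multiplication for 693x693 matrices:

Strassen's algorithm requires power-of-2 dimensions. Pad 693x693 to 1024x1024 (next power of 2).

Standard algorithm: 693^3 = 332812557 multiplications
Strassen's algorithm: 7^(log2(1024)) = 7^10 = 282475249 multiplications
Savings: 332812557 - 282475249 = 50337308 multiplications

Standard: 332812557 multiplications (693^3). Strassen: 282475249 multiplications (7^10, after padding to 1024x1024). Strassen reduces 8 recursive multiplications to 7 at each level.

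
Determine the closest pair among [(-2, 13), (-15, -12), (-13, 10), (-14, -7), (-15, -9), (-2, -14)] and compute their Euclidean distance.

Computing all pairwise distances among 6 points:

d((-2, 13), (-15, -12)) = 28.178
d((-2, 13), (-13, 10)) = 11.4018
d((-2, 13), (-14, -7)) = 23.3238
d((-2, 13), (-15, -9)) = 25.5539
d((-2, 13), (-2, -14)) = 27.0
d((-15, -12), (-13, 10)) = 22.0907
d((-15, -12), (-14, -7)) = 5.099
d((-15, -12), (-15, -9)) = 3.0
d((-15, -12), (-2, -14)) = 13.1529
d((-13, 10), (-14, -7)) = 17.0294
d((-13, 10), (-15, -9)) = 19.105
d((-13, 10), (-2, -14)) = 26.4008
d((-14, -7), (-15, -9)) = 2.2361 <-- minimum
d((-14, -7), (-2, -14)) = 13.8924
d((-15, -9), (-2, -14)) = 13.9284

Closest pair: (-14, -7) and (-15, -9) with distance 2.2361

The closest pair is (-14, -7) and (-15, -9) with Euclidean distance 2.2361. For 6 points, brute-force pairwise comparison is shown above. For large n, the divide-and-conquer algorithm (sort by x, recurse on halves, check the dividing strip) achieves O(n log n).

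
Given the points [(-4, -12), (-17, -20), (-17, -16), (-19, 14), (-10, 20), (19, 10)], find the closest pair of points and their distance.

Computing all pairwise distances among 6 points:

d((-4, -12), (-17, -20)) = 15.2643
d((-4, -12), (-17, -16)) = 13.6015
d((-4, -12), (-19, 14)) = 30.0167
d((-4, -12), (-10, 20)) = 32.5576
d((-4, -12), (19, 10)) = 31.8277
d((-17, -20), (-17, -16)) = 4.0 <-- minimum
d((-17, -20), (-19, 14)) = 34.0588
d((-17, -20), (-10, 20)) = 40.6079
d((-17, -20), (19, 10)) = 46.8615
d((-17, -16), (-19, 14)) = 30.0666
d((-17, -16), (-10, 20)) = 36.6742
d((-17, -16), (19, 10)) = 44.4072
d((-19, 14), (-10, 20)) = 10.8167
d((-19, 14), (19, 10)) = 38.2099
d((-10, 20), (19, 10)) = 30.6757

Closest pair: (-17, -20) and (-17, -16) with distance 4.0

The closest pair is (-17, -20) and (-17, -16) with Euclidean distance 4.0. For 6 points, brute-force pairwise comparison is shown above. For large n, the divide-and-conquer algorithm (sort by x, recurse on halves, check the dividing strip) achieves O(n log n).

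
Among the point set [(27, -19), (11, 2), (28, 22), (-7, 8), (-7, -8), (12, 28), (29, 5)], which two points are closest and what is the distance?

Computing all pairwise distances among 7 points:

d((27, -19), (11, 2)) = 26.4008
d((27, -19), (28, 22)) = 41.0122
d((27, -19), (-7, 8)) = 43.4166
d((27, -19), (-7, -8)) = 35.7351
d((27, -19), (12, 28)) = 49.3356
d((27, -19), (29, 5)) = 24.0832
d((11, 2), (28, 22)) = 26.2488
d((11, 2), (-7, 8)) = 18.9737
d((11, 2), (-7, -8)) = 20.5913
d((11, 2), (12, 28)) = 26.0192
d((11, 2), (29, 5)) = 18.2483
d((28, 22), (-7, 8)) = 37.6962
d((28, 22), (-7, -8)) = 46.0977
d((28, 22), (12, 28)) = 17.088
d((28, 22), (29, 5)) = 17.0294
d((-7, 8), (-7, -8)) = 16.0 <-- minimum
d((-7, 8), (12, 28)) = 27.5862
d((-7, 8), (29, 5)) = 36.1248
d((-7, -8), (12, 28)) = 40.7063
d((-7, -8), (29, 5)) = 38.2753
d((12, 28), (29, 5)) = 28.6007

Closest pair: (-7, 8) and (-7, -8) with distance 16.0

The closest pair is (-7, 8) and (-7, -8) with Euclidean distance 16.0. For 7 points, brute-force pairwise comparison is shown above. For large n, the divide-and-conquer algorithm (sort by x, recurse on halves, check the dividing strip) achieves O(n log n).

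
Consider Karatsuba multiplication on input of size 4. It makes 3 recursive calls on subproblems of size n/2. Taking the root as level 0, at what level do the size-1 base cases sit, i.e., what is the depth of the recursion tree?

For divide and conquer with division factor 2:

Problem sizes at each level:
Level 0: 4
Level 1: 2
Level 2: 1

The root is level 0 and the size-1 base case is level 2 (the tree spans levels 0 through 2, i.e. 3 levels counting the root), so the depth is the number of divisions: log_2(4) = 2

The recursion tree depth is log_2(4) = 2. At each level, the problem size is divided by 2, so it takes 2 divisions to reduce to a base case of size 1. The algorithm makes 3 recursive calls at each level.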